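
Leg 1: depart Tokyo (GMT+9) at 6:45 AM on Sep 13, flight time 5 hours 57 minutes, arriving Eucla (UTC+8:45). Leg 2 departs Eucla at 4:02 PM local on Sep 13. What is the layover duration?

3 hours 35 minutes

Convert departure to UTC: 6:45 AM − 9:00 = 9:45 PM UTC on Sep 12.
Add 5 hours and 57 minutes flight time → 3:42 AM UTC (Sep 13).
Eucla is UTC+8:45, so local arrival = 3:42 AM + 8:45 = 12:27 PM on Sep 13.
Layover = 4:02 PM − 12:27 PM = 3 hours 35 minutes.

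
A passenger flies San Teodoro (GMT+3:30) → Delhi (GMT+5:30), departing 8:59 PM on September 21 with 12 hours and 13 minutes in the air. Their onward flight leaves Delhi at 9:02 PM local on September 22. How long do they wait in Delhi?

9 hours 50 minutes

Convert departure to UTC: 8:59 PM − 3:30 = 5:29 PM UTC on Sep 21.
Add 12 hours and 13 minutes flight time → 5:42 AM UTC (Sep 22).
Delhi is UTC+5:30, so local arrival = 5:42 AM + 5:30 = 11:12 AM on Sep 22.
Layover = 9:02 PM − 11:12 AM = 9 hours 50 minutes.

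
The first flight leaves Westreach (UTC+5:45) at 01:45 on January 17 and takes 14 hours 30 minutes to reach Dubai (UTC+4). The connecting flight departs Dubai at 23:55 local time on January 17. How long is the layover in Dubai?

Convert departure to UTC: 01:45 − 5:45 = 20:00 UTC on Jan 16.
Add 14 hours and 30 minutes flight time → 10:30 UTC (Jan 17).
Dubai is UTC+4:00, so local arrival = 10:30 + 4:00 = 14:30 on Jan 17.
Layover = 23:55 − 14:30 = 9 hours 25 minutes.

9 hours 25 minutes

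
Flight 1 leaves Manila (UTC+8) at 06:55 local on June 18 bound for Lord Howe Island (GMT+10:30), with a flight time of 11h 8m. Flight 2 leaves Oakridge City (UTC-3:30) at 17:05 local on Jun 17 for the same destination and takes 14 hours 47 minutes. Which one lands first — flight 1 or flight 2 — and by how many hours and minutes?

the first, by 1 hour 19 minutes

Flight 1 in UTC: 06:55 − 8:00 = 22:55 on Jun 17.
+11 hours and 8 minutes → arrive 10:03 UTC on Jun 18.
Flight 2 in UTC: 17:05 + 3:30 = 20:35 on Jun 17.
+14 hours 47 minutes → arrive 11:22 UTC on Jun 18.
Flight 1 lands earlier by 1 hour 19 minutes.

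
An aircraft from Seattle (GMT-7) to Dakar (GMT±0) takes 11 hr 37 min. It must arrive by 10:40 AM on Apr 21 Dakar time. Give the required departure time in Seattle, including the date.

4:03 PM on April 20

Target arrival is already UTC: 10:40 AM on Apr 21.
Subtract 11 hours and 37 minutes → departure 11:03 PM UTC on Apr 20.
Seattle is UTC−7:00: 11:03 PM − 7:00 = 4:03 PM on Apr 20.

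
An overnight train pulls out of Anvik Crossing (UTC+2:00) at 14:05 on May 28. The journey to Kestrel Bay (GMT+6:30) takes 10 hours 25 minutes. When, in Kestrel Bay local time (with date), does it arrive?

Convert departure to UTC: 14:05 − 2:00 = 12:05 UTC on May 28.
Add 10 hours and 25 minutes travel time → 22:30 UTC.
Kestrel Bay is UTC+6:30, so local arrival = 22:30 + 6:30 = 05:00 on May 29.

05:00 on May 29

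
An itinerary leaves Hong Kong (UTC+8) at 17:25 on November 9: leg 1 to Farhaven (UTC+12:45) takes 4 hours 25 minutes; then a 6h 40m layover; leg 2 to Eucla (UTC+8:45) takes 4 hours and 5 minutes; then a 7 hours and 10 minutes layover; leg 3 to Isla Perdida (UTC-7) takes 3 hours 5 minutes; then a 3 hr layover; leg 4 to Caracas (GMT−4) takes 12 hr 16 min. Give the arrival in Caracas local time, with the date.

22:06 on November 10

Convert departure to UTC: 17:25 − 8:00 = 09:25 UTC on Nov 9.
Add 4 hours 25 minutes leg 1 → 13:50 UTC.
Add 6 hours and 40 minutes layover in Farhaven → 20:30 UTC.
Add 4 hours 5 minutes leg 2 → 00:35 UTC (Nov 10).
Add 7 hours 10 minutes layover in Eucla → 07:45 UTC.
Add 3 hours and 5 minutes leg 3 → 10:50 UTC.
Add 3 hours layover in Isla Perdida → 13:50 UTC.
Add 12 hours and 16 minutes leg 4 → 02:06 UTC (Nov 11).
Caracas is UTC−4:00, so local arrival = 02:06 − 4:00 = 22:06 on Nov 10.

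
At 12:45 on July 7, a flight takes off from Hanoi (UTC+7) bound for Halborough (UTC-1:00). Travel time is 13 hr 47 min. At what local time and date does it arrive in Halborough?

18:32 on Jul 7

Convert departure to UTC: 12:45 − 7:00 = 05:45 UTC on Jul 7.
Add 13 hours 47 minutes travel time → 19:32 UTC.
Halborough is UTC−1:00, so local arrival = 19:32 − 1:00 = 18:32 on Jul 7.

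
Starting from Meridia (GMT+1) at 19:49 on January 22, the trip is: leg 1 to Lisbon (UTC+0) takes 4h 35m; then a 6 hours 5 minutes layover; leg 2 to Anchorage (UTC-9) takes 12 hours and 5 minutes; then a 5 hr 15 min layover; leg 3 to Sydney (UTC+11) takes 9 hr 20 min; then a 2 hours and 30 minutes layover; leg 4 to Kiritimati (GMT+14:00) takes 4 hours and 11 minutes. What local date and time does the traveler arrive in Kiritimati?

04:50 on Jan 25

Convert departure to UTC: 19:49 − 1:00 = 18:49 UTC on Jan 22.
Add 4 hours and 35 minutes leg 1 → 23:24 UTC.
Add 6 hours 5 minutes layover in Lisbon → 05:29 UTC (Jan 23).
Add 12 hours 5 minutes leg 2 → 17:34 UTC.
Add 5 hours 15 minutes layover in Anchorage → 22:49 UTC.
Add 9 hours and 20 minutes leg 3 → 08:09 UTC (Jan 24).
Add 2 hours and 30 minutes layover in Sydney → 10:39 UTC.
Add 4 hours and 11 minutes leg 4 → 14:50 UTC.
Kiritimati is UTC+14:00, so local arrival = 14:50 + 14:00 = 04:50 on Jan 25.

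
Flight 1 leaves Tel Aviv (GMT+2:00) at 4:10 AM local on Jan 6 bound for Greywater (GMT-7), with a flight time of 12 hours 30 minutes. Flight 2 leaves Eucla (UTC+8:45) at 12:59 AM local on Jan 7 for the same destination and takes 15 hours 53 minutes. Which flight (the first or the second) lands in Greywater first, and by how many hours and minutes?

the first, by 17 hours 27 minutes

Flight 1 in UTC: 4:10 AM − 2:00 = 2:10 AM on Jan 6.
+12 hours 30 minutes → arrive 2:40 PM UTC on Jan 6.
Flight 2 in UTC: 12:59 AM − 8:45 = 4:14 PM on Jan 6.
+15 hours and 53 minutes → arrive 8:07 AM UTC on Jan 7.
Flight 1 lands earlier by 17 hours 27 minutes.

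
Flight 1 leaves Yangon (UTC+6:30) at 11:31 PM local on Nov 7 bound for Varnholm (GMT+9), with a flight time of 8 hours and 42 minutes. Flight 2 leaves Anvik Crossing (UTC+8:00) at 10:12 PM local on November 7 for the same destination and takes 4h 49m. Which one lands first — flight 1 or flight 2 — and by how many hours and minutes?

the second, by 6 hours 42 minutes

Flight 1 in UTC: 11:31 PM − 6:30 = 5:01 PM on Nov 7.
+8 hours 42 minutes → arrive 1:43 AM UTC on Nov 8.
Flight 2 in UTC: 10:12 PM − 8:00 = 2:12 PM on Nov 7.
+4 hours and 49 minutes → arrive 7:01 PM UTC on Nov 7.
Flight 2 lands earlier by 6 hours 42 minutes.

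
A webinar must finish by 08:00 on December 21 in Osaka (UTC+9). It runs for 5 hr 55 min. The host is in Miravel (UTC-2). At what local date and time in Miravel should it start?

15:05 on December 20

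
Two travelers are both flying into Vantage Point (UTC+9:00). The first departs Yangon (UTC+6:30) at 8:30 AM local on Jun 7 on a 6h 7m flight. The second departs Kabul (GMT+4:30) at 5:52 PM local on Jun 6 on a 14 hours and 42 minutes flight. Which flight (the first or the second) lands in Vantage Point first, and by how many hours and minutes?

Flight 1 in UTC: 8:30 AM − 6:30 = 2:00 AM on Jun 7.
+6 hours 7 minutes → arrive 8:07 AM UTC on Jun 7.
Flight 2 in UTC: 5:52 PM − 4:30 = 1:22 PM on Jun 6.
+14 hours and 42 minutes → arrive 4:04 AM UTC on Jun 7.
Flight 2 lands earlier by 4 hours 3 minutes.

the second, by 4 hours 3 minutes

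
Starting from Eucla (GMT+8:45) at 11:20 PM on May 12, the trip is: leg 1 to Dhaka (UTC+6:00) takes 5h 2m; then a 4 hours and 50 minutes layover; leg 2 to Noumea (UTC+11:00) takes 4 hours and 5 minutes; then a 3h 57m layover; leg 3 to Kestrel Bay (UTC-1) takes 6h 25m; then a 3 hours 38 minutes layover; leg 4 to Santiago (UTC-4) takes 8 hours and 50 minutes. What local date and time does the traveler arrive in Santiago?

11:22 PM on May 13

Convert departure to UTC: 11:20 PM − 8:45 = 2:35 PM UTC on May 12.
Add 5 hours 2 minutes leg 1 → 7:37 PM UTC.
Add 4 hours 50 minutes layover in Dhaka → 12:27 AM UTC (May 13).
Add 4 hours 5 minutes leg 2 → 4:32 AM UTC.
Add 3 hours 57 minutes layover in Noumea → 8:29 AM UTC.
Add 6 hours and 25 minutes leg 3 → 2:54 PM UTC.
Add 3 hours 38 minutes layover in Kestrel Bay → 6:32 PM UTC.
Add 8 hours 50 minutes leg 4 → 3:22 AM UTC (May 14).
Santiago is UTC−4:00, so local arrival = 3:22 AM − 4:00 = 11:22 PM on May 13.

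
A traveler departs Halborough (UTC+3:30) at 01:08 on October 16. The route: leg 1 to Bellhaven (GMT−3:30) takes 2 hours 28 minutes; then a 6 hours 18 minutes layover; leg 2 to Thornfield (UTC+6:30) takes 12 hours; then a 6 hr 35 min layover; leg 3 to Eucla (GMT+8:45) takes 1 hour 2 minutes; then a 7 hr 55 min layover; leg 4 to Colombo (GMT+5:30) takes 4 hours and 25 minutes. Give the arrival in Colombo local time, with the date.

Convert departure to UTC: 01:08 − 3:30 = 21:38 UTC on Oct 15.
Add 2 hours and 28 minutes leg 1 → 00:06 UTC (Oct 16).
Add 6 hours 18 minutes layover in Bellhaven → 06:24 UTC.
Add 12 hours leg 2 → 18:24 UTC.
Add 6 hours 35 minutes layover in Thornfield → 00:59 UTC (Oct 17).
Add 1 hour and 2 minutes leg 3 → 02:01 UTC.
Add 7 hours 55 minutes layover in Eucla → 09:56 UTC.
Add 4 hours and 25 minutes leg 4 → 14:21 UTC.
Colombo is UTC+5:30, so local arrival = 14:21 + 5:30 = 19:51 on Oct 17.

19:51 on October 17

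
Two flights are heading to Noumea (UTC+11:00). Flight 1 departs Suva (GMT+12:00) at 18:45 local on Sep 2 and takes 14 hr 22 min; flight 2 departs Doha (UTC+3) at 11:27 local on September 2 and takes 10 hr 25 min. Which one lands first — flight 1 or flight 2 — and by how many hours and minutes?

the second, by 2 hours 15 minutes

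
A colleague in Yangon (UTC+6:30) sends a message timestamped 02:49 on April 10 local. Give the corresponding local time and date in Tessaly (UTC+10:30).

In UTC: 02:49 − 6:30 = 20:19 on Apr 9.
Tessaly is UTC+10:30: 20:19 + 10:30 = 06:49 on Apr 10.

06:49 on Apr 10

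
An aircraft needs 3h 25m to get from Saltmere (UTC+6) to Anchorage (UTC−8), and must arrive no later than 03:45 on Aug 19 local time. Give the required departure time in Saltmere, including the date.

Target arrival in UTC: 03:45 + 8:00 = 11:45 on Aug 19.
Subtract 3 hours 25 minutes → departure 08:20 UTC on Aug 19.
Saltmere is UTC+6:00: 08:20 + 6:00 = 14:20 on Aug 19.

14:20 on Aug 19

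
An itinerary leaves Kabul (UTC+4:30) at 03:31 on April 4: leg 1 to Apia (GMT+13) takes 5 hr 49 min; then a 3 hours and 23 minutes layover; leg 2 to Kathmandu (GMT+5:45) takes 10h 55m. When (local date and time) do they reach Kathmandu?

Convert departure to UTC: 03:31 − 4:30 = 23:01 UTC on Apr 3.
Add 5 hours and 49 minutes leg 1 → 04:50 UTC (Apr 4).
Add 3 hours 23 minutes layover in Apia → 08:13 UTC.
Add 10 hours 55 minutes leg 2 → 19:08 UTC.
Kathmandu is UTC+5:45, so local arrival = 19:08 + 5:45 = 00:53 on Apr 5.

00:53 on April 5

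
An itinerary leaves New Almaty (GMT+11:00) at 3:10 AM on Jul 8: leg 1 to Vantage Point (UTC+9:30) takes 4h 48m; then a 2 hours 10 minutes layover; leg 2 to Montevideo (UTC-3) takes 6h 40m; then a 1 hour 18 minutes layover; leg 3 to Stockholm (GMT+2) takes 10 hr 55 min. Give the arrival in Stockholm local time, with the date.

Convert departure to UTC: 3:10 AM − 11:00 = 4:10 PM UTC on Jul 7.
Add 4 hours and 48 minutes leg 1 → 8:58 PM UTC.
Add 2 hours 10 minutes layover in Vantage Point → 11:08 PM UTC.
Add 6 hours 40 minutes leg 2 → 5:48 AM UTC (Jul 8).
Add 1 hour and 18 minutes layover in Montevideo → 7:06 AM UTC.
Add 10 hours and 55 minutes leg 3 → 6:01 PM UTC.
Stockholm is UTC+2:00, so local arrival = 6:01 PM + 2:00 = 8:01 PM on Jul 8.

8:01 PM on July 8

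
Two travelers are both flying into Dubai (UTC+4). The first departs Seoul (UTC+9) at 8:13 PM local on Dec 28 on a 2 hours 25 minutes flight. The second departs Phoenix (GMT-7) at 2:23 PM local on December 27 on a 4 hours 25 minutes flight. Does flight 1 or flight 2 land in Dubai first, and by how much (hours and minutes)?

Flight 1 in UTC: 8:13 PM − 9:00 = 11:13 AM on Dec 28.
+2 hours 25 minutes → arrive 1:38 PM UTC on Dec 28.
Flight 2 in UTC: 2:23 PM + 7:00 = 9:23 PM on Dec 27.
+4 hours 25 minutes → arrive 1:48 AM UTC on Dec 28.
Flight 2 lands earlier by 11 hours 50 minutes.

the second, by 11 hours 50 minutes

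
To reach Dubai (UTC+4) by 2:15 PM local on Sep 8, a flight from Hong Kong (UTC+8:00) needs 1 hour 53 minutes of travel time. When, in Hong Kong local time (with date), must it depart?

Target arrival in UTC: 2:15 PM − 4:00 = 10:15 AM on Sep 8.
Subtract 1 hour 53 minutes → departure 8:22 AM UTC on Sep 8.
Hong Kong is UTC+8:00: 8:22 AM + 8:00 = 4:22 PM on Sep 8.

4:22 PM on Sep 8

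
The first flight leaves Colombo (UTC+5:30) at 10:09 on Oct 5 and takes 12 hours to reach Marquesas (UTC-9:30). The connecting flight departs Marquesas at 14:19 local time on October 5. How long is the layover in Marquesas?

Convert departure to UTC: 10:09 − 5:30 = 04:39 UTC on Oct 5.
Add 12 hours flight time → 16:39 UTC.
Marquesas is UTC−9:30, so local arrival = 16:39 − 9:30 = 07:09 on Oct 5.
Layover = 14:19 − 07:09 = 7 hours 10 minutes.

7 hours 10 minutes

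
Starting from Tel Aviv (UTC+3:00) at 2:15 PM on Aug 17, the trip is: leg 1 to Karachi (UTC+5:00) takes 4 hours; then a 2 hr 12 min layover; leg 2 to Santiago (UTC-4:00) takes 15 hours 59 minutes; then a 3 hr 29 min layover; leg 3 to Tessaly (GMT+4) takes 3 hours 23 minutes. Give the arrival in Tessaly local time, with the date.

8:18 PM on Aug 18

Convert departure to UTC: 2:15 PM − 3:00 = 11:15 AM UTC on Aug 17.
Add 4 hours leg 1 → 3:15 PM UTC.
Add 2 hours 12 minutes layover in Karachi → 5:27 PM UTC.
Add 15 hours 59 minutes leg 2 → 9:26 AM UTC (Aug 18).
Add 3 hours 29 minutes layover in Santiago → 12:55 PM UTC.
Add 3 hours 23 minutes leg 3 → 4:18 PM UTC.
Tessaly is UTC+4:00, so local arrival = 4:18 PM + 4:00 = 8:18 PM on Aug 18.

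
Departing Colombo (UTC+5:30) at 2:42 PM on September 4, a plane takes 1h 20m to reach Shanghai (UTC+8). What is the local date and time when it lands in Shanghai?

6:32 PM on Sep 4

Convert departure to UTC: 2:42 PM − 5:30 = 9:12 AM UTC on Sep 4.
Add 1 hour and 20 minutes travel time → 10:32 AM UTC.
Shanghai is UTC+8:00, so local arrival = 10:32 AM + 8:00 = 6:32 PM on Sep 4.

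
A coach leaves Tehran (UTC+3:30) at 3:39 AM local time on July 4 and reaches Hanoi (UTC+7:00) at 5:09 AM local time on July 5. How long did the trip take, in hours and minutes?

22 hours

Departure in UTC: 3:39 AM − 3:30 = 12:09 AM on Jul 4.
Arrival in UTC: 5:09 AM − 7:00 = 10:09 PM on Jul 4.
Elapsed = 10:09 PM − 12:09 AM = 22 hours.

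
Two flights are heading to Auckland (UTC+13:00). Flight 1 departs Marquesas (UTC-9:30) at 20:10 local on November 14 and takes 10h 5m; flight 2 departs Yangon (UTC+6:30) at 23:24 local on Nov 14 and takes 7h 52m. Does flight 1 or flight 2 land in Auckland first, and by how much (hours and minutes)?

the second, by 14 hours 59 minutes

Flight 1 in UTC: 20:10 + 9:30 = 05:40 on Nov 15.
+10 hours and 5 minutes → arrive 15:45 UTC on Nov 15.
Flight 2 in UTC: 23:24 − 6:30 = 16:54 on Nov 14.
+7 hours 52 minutes → arrive 00:46 UTC on Nov 15.
Flight 2 lands earlier by 14 hours 59 minutes.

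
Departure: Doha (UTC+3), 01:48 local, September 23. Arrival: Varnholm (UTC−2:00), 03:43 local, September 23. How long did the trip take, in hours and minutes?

Departure in UTC: 01:48 − 3:00 = 22:48 on Sep 22.
Arrival in UTC: 03:43 + 2:00 = 05:43 on Sep 23.
Elapsed = 05:43 − 22:48 (+1 day) = 6 hours 55 minutes.

6 hours 55 minutes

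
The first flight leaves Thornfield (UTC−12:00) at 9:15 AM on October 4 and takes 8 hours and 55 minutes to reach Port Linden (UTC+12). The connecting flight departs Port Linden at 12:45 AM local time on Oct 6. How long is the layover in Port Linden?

Convert departure to UTC: 9:15 AM + 12:00 = 9:15 PM UTC on Oct 4.
Add 8 hours and 55 minutes flight time → 6:10 AM UTC (Oct 5).
Port Linden is UTC+12:00, so local arrival = 6:10 AM + 12:00 = 6:10 PM on Oct 5.
Layover = 12:45 AM − 6:10 PM (+1 day) = 6 hours 35 minutes.

6 hours 35 minutes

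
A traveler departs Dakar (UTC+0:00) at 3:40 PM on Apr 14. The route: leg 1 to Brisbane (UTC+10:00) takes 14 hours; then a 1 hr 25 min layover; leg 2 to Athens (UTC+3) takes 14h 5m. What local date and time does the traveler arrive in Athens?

Dakar is at UTC+0, so departure is already 3:40 PM UTC on Apr 14.
Add 14 hours leg 1 → 5:40 AM UTC (Apr 15).
Add 1 hour 25 minutes layover in Brisbane → 7:05 AM UTC.
Add 14 hours 5 minutes leg 2 → 9:10 PM UTC.
Athens is UTC+3:00, so local arrival = 9:10 PM + 3:00 = 12:10 AM on Apr 16.

12:10 AM on Apr 16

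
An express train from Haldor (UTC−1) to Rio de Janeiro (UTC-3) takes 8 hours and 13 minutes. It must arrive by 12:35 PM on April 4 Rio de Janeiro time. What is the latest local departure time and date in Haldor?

Target arrival in UTC: 12:35 PM + 3:00 = 3:35 PM on Apr 4.
Subtract 8 hours and 13 minutes → departure 7:22 AM UTC on Apr 4.
Haldor is UTC−1:00: 7:22 AM − 1:00 = 6:22 AM on Apr 4.

6:22 AM on Apr 4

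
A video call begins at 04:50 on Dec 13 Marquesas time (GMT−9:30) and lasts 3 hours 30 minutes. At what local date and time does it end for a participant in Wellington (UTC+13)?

06:50 on Dec 14

Convert start to UTC: 04:50 + 9:30 = 14:20 UTC on Dec 13.
Add 3 hours 30 minutes duration → 17:50 UTC.
Wellington is UTC+13:00, so local end time = 17:50 + 13:00 = 06:50 on Dec 14.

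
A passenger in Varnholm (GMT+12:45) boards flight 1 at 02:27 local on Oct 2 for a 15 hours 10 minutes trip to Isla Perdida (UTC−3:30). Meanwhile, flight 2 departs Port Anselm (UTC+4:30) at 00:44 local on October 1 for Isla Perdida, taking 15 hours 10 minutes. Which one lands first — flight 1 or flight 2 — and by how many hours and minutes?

the second, by 17 hours 28 minutes

Flight 1 in UTC: 02:27 − 12:45 = 13:42 on Oct 1.
+15 hours 10 minutes → arrive 04:52 UTC on Oct 2.
Flight 2 in UTC: 00:44 − 4:30 = 20:14 on Sep 30.
+15 hours and 10 minutes → arrive 11:24 UTC on Oct 1.
Flight 2 lands earlier by 17 hours 28 minutes.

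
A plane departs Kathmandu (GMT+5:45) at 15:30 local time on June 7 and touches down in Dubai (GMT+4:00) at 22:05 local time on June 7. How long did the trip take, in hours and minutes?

8 hours 20 minutes

Departure in UTC: 15:30 − 5:45 = 09:45 on Jun 7.
Arrival in UTC: 22:05 − 4:00 = 18:05 on Jun 7.
Elapsed = 18:05 − 09:45 = 8 hours 20 minutes.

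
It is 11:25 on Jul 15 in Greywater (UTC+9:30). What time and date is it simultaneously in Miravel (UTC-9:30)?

16:25 on July 14

In UTC: 11:25 − 9:30 = 01:55 on Jul 15.
Miravel is UTC−9:30: 01:55 − 9:30 = 16:25 on Jul 14.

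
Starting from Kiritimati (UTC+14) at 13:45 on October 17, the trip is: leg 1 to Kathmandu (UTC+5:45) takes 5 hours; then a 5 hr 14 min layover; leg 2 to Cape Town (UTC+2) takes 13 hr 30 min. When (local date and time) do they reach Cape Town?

01:29 on Oct 18

Convert departure to UTC: 13:45 − 14:00 = 23:45 UTC on Oct 16.
Add 5 hours leg 1 → 04:45 UTC (Oct 17).
Add 5 hours 14 minutes layover in Kathmandu → 09:59 UTC.
Add 13 hours 30 minutes leg 2 → 23:29 UTC.
Cape Town is UTC+2:00, so local arrival = 23:29 + 2:00 = 01:29 on Oct 18.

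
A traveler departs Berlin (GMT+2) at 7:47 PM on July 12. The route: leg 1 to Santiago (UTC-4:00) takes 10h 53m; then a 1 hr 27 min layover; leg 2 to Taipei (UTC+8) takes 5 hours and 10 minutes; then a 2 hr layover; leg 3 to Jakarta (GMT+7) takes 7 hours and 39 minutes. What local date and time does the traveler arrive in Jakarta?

3:56 AM on July 14

Convert departure to UTC: 7:47 PM − 2:00 = 5:47 PM UTC on Jul 12.
Add 10 hours 53 minutes leg 1 → 4:40 AM UTC (Jul 13).
Add 1 hour and 27 minutes layover in Santiago → 6:07 AM UTC.
Add 5 hours and 10 minutes leg 2 → 11:17 AM UTC.
Add 2 hours layover in Taipei → 1:17 PM UTC.
Add 7 hours and 39 minutes leg 3 → 8:56 PM UTC.
Jakarta is UTC+7:00, so local arrival = 8:56 PM + 7:00 = 3:56 AM on Jul 14.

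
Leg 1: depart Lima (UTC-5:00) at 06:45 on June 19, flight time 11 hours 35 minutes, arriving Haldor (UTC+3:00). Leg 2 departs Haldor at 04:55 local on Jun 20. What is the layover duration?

2 hours 35 minutes

Convert departure to UTC: 06:45 + 5:00 = 11:45 UTC on Jun 19.
Add 11 hours and 35 minutes flight time → 23:20 UTC.
Haldor is UTC+3:00, so local arrival = 23:20 + 3:00 = 02:20 on Jun 20.
Layover = 04:55 − 02:20 = 2 hours 35 minutes.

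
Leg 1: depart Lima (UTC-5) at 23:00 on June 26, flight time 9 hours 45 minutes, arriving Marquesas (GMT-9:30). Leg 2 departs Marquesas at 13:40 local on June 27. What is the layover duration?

9 hours 25 minutes

Convert departure to UTC: 23:00 + 5:00 = 04:00 UTC on Jun 27.
Add 9 hours 45 minutes flight time → 13:45 UTC.
Marquesas is UTC−9:30, so local arrival = 13:45 − 9:30 = 04:15 on Jun 27.
Layover = 13:40 − 04:15 = 9 hours 25 minutes.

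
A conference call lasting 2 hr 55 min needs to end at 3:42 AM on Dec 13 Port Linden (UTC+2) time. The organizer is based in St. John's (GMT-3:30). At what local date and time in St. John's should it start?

Target end time in UTC: 3:42 AM − 2:00 = 1:42 AM on Dec 13.
Subtract 2 hours and 55 minutes → start 10:47 PM UTC on Dec 12.
St. John's is UTC−3:30: 10:47 PM − 3:30 = 7:17 PM on Dec 12.

7:17 PM on December 12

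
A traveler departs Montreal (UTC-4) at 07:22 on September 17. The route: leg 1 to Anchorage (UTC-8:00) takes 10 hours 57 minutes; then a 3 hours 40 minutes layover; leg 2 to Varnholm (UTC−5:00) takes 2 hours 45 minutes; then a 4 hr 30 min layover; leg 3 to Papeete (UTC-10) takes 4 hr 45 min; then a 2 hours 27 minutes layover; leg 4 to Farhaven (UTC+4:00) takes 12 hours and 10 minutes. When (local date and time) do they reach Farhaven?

Convert departure to UTC: 07:22 + 4:00 = 11:22 UTC on Sep 17.
Add 10 hours and 57 minutes leg 1 → 22:19 UTC.
Add 3 hours 40 minutes layover in Anchorage → 01:59 UTC (Sep 18).
Add 2 hours 45 minutes leg 2 → 04:44 UTC.
Add 4 hours and 30 minutes layover in Varnholm → 09:14 UTC.
Add 4 hours and 45 minutes leg 3 → 13:59 UTC.
Add 2 hours and 27 minutes layover in Papeete → 16:26 UTC.
Add 12 hours and 10 minutes leg 4 → 04:36 UTC (Sep 19).
Farhaven is UTC+4:00, so local arrival = 04:36 + 4:00 = 08:36 on Sep 19.

08:36 on September 19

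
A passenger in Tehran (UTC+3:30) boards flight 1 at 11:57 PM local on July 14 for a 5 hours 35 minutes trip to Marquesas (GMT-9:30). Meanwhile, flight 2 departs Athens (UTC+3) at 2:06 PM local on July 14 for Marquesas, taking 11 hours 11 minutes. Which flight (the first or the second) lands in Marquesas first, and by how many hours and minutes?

the second, by 3 hours 45 minutes

Flight 1 in UTC: 11:57 PM − 3:30 = 8:27 PM on Jul 14.
+5 hours 35 minutes → arrive 2:02 AM UTC on Jul 15.
Flight 2 in UTC: 2:06 PM − 3:00 = 11:06 AM on Jul 14.
+11 hours 11 minutes → arrive 10:17 PM UTC on Jul 14.
Flight 2 lands earlier by 3 hours 45 minutes.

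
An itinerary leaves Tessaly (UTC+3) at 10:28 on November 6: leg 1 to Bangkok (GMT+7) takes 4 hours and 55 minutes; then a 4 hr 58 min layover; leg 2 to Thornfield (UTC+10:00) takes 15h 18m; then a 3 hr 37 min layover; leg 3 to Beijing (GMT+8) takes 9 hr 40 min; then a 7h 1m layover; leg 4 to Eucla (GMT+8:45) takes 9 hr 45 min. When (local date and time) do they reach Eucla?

23:27 on November 8

Convert departure to UTC: 10:28 − 3:00 = 07:28 UTC on Nov 6.
Add 4 hours and 55 minutes leg 1 → 12:23 UTC.
Add 4 hours and 58 minutes layover in Bangkok → 17:21 UTC.
Add 15 hours 18 minutes leg 2 → 08:39 UTC (Nov 7).
Add 3 hours and 37 minutes layover in Thornfield → 12:16 UTC.
Add 9 hours and 40 minutes leg 3 → 21:56 UTC.
Add 7 hours 1 minute layover in Beijing → 04:57 UTC (Nov 8).
Add 9 hours and 45 minutes leg 4 → 14:42 UTC.
Eucla is UTC+8:45, so local arrival = 14:42 + 8:45 = 23:27 on Nov 8.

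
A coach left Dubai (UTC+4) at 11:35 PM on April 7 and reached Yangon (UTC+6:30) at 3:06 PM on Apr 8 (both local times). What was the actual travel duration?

13 hours 1 minute

Departure in UTC: 11:35 PM − 4:00 = 7:35 PM on Apr 7.
Arrival in UTC: 3:06 PM − 6:30 = 8:36 AM on Apr 8.
Elapsed = 8:36 AM − 7:35 PM (+1 day) = 13 hours 1 minute.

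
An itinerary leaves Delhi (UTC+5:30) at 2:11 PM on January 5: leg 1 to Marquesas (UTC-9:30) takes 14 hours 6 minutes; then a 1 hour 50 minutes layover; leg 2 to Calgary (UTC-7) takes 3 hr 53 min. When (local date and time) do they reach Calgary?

9:30 PM on January 5

Convert departure to UTC: 2:11 PM − 5:30 = 8:41 AM UTC on Jan 5.
Add 14 hours and 6 minutes leg 1 → 10:47 PM UTC.
Add 1 hour 50 minutes layover in Marquesas → 12:37 AM UTC (Jan 6).
Add 3 hours and 53 minutes leg 2 → 4:30 AM UTC.
Calgary is UTC−7:00, so local arrival = 4:30 AM − 7:00 = 9:30 PM on Jan 5.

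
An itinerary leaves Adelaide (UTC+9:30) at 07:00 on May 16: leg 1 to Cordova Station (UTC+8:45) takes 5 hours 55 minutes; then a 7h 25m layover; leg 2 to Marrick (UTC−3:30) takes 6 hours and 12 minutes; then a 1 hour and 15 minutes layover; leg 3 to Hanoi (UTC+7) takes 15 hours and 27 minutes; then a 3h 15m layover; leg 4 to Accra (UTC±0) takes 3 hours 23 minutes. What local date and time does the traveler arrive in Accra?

Convert departure to UTC: 07:00 − 9:30 = 21:30 UTC on May 15.
Add 5 hours 55 minutes leg 1 → 03:25 UTC (May 16).
Add 7 hours and 25 minutes layover in Cordova Station → 10:50 UTC.
Add 6 hours and 12 minutes leg 2 → 17:02 UTC.
Add 1 hour 15 minutes layover in Marrick → 18:17 UTC.
Add 15 hours and 27 minutes leg 3 → 09:44 UTC (May 17).
Add 3 hours and 15 minutes layover in Hanoi → 12:59 UTC.
Add 3 hours 23 minutes leg 4 → 16:22 UTC.
Accra is UTC+0, so local arrival is the same: 16:22 on May 17.

16:22 on May 17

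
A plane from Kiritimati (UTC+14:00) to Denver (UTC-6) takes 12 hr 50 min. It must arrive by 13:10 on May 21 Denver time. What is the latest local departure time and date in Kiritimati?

Target arrival in UTC: 13:10 + 6:00 = 19:10 on May 21.
Subtract 12 hours and 50 minutes → departure 06:20 UTC on May 21.
Kiritimati is UTC+14:00: 06:20 + 14:00 = 20:20 on May 21.

20:20 on May 21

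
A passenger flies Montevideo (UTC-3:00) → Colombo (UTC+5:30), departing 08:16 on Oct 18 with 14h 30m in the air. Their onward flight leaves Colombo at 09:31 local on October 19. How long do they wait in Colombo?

2 hours 15 minutes

Convert departure to UTC: 08:16 + 3:00 = 11:16 UTC on Oct 18.
Add 14 hours 30 minutes flight time → 01:46 UTC (Oct 19).
Colombo is UTC+5:30, so local arrival = 01:46 + 5:30 = 07:16 on Oct 19.
Layover = 09:31 − 07:16 = 2 hours 15 minutes.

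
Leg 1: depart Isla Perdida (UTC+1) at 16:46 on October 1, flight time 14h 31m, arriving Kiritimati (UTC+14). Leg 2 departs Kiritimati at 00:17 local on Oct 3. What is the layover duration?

Convert departure to UTC: 16:46 − 1:00 = 15:46 UTC on Oct 1.
Add 14 hours 31 minutes flight time → 06:17 UTC (Oct 2).
Kiritimati is UTC+14:00, so local arrival = 06:17 + 14:00 = 20:17 on Oct 2.
Layover = 00:17 − 20:17 (+1 day) = 4 hours.

4 hours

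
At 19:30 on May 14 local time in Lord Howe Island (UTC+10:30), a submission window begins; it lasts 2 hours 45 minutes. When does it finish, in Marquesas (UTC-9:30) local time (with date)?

Marquesas is 20:00 behind Lord Howe Island.
After 2 hours and 45 minutes it is 22:15 in Lord Howe Island.
Shift by the zone difference: 22:15 − 20:00 = 02:15 on May 14 in Marquesas.

02:15 on May 14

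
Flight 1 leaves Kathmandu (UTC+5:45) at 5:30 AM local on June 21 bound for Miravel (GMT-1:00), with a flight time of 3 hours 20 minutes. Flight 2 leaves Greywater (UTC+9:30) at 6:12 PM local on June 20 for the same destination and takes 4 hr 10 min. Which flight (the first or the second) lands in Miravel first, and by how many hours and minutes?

the second, by 14 hours 13 minutes

Flight 1 in UTC: 5:30 AM − 5:45 = 11:45 PM on Jun 20.
+3 hours 20 minutes → arrive 3:05 AM UTC on Jun 21.
Flight 2 in UTC: 6:12 PM − 9:30 = 8:42 AM on Jun 20.
+4 hours 10 minutes → arrive 12:52 PM UTC on Jun 20.
Flight 2 lands earlier by 14 hours 13 minutes.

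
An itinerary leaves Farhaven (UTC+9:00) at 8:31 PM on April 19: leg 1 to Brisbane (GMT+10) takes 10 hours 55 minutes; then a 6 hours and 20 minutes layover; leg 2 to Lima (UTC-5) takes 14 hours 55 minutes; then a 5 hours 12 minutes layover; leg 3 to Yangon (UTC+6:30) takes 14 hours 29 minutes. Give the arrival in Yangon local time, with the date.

Convert departure to UTC: 8:31 PM − 9:00 = 11:31 AM UTC on Apr 19.
Add 10 hours and 55 minutes leg 1 → 10:26 PM UTC.
Add 6 hours 20 minutes layover in Brisbane → 4:46 AM UTC (Apr 20).
Add 14 hours 55 minutes leg 2 → 7:41 PM UTC.
Add 5 hours 12 minutes layover in Lima → 12:53 AM UTC (Apr 21).
Add 14 hours and 29 minutes leg 3 → 3:22 PM UTC.
Yangon is UTC+6:30, so local arrival = 3:22 PM + 6:30 = 9:52 PM on Apr 21.

9:52 PM on April 21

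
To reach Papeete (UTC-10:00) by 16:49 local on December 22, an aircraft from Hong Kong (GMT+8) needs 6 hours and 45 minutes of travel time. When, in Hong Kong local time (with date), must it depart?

04:04 on Dec 23

Target arrival in UTC: 16:49 + 10:00 = 02:49 on Dec 23.
Subtract 6 hours and 45 minutes → departure 20:04 UTC on Dec 22.
Hong Kong is UTC+8:00: 20:04 + 8:00 = 04:04 on Dec 23.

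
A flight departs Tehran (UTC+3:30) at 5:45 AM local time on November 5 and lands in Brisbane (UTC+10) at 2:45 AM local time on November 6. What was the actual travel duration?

14 hours 30 minutes

Brisbane is 6:30 ahead of Tehran.
Clock-face elapsed time (ignoring zones) is 21 hours.
Actual elapsed = 21 hours − 6:30 = 14 hours 30 minutes.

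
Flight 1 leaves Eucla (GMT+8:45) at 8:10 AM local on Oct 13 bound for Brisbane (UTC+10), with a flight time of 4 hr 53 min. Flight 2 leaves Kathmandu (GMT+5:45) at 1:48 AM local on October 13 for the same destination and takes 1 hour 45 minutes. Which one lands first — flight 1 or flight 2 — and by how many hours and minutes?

Flight 1 in UTC: 8:10 AM − 8:45 = 11:25 PM on Oct 12.
+4 hours and 53 minutes → arrive 4:18 AM UTC on Oct 13.
Flight 2 in UTC: 1:48 AM − 5:45 = 8:03 PM on Oct 12.
+1 hour and 45 minutes → arrive 9:48 PM UTC on Oct 12.
Flight 2 lands earlier by 6 hours 30 minutes.

the second, by 6 hours 30 minutes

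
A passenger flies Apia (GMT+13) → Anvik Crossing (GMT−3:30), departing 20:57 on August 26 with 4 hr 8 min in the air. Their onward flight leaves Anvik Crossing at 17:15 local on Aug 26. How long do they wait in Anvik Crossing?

8 hours 40 minutes

Convert departure to UTC: 20:57 − 13:00 = 07:57 UTC on Aug 26.
Add 4 hours 8 minutes flight time → 12:05 UTC.
Anvik Crossing is UTC−3:30, so local arrival = 12:05 − 3:30 = 08:35 on Aug 26.
Layover = 17:15 − 08:35 = 8 hours 40 minutes.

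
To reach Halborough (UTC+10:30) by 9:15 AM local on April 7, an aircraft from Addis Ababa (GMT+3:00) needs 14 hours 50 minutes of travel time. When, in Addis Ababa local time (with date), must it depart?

10:55 AM on April 6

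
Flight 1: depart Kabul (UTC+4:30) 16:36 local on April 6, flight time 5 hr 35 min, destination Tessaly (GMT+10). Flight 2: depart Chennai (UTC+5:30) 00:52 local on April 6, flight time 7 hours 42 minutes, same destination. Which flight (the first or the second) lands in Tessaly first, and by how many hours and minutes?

Flight 1 in UTC: 16:36 − 4:30 = 12:06 on Apr 6.
+5 hours 35 minutes → arrive 17:41 UTC on Apr 6.
Flight 2 in UTC: 00:52 − 5:30 = 19:22 on Apr 5.
+7 hours and 42 minutes → arrive 03:04 UTC on Apr 6.
Flight 2 lands earlier by 14 hours 37 minutes.

the second, by 14 hours 37 minutes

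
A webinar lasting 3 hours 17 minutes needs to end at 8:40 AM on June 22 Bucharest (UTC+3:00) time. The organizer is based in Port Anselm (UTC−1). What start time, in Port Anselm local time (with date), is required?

Target end time in UTC: 8:40 AM − 3:00 = 5:40 AM on Jun 22.
Subtract 3 hours and 17 minutes → start 2:23 AM UTC on Jun 22.
Port Anselm is UTC−1:00: 2:23 AM − 1:00 = 1:23 AM on Jun 22.

1:23 AM on Jun 22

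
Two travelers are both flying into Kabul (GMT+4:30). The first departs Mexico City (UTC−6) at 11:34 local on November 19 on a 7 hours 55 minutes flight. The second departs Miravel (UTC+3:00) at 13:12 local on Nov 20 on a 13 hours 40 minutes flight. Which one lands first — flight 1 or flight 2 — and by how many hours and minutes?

Flight 1 in UTC: 11:34 + 6:00 = 17:34 on Nov 19.
+7 hours 55 minutes → arrive 01:29 UTC on Nov 20.
Flight 2 in UTC: 13:12 − 3:00 = 10:12 on Nov 20.
+13 hours 40 minutes → arrive 23:52 UTC on Nov 20.
Flight 1 lands earlier by 22 hours 23 minutes.

the first, by 22 hours 23 minutes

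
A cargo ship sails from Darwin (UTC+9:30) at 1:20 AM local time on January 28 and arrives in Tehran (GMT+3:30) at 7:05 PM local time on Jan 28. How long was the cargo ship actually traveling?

Departure in UTC: 1:20 AM − 9:30 = 3:50 PM on Jan 27.
Arrival in UTC: 7:05 PM − 3:30 = 3:35 PM on Jan 28.
Elapsed = 3:35 PM − 3:50 PM (+1 day) = 23 hours 45 minutes.

23 hours 45 minutes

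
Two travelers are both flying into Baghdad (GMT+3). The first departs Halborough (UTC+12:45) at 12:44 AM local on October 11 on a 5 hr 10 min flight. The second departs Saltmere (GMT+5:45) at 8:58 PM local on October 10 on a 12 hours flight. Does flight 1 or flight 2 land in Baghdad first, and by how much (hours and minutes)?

Flight 1 in UTC: 12:44 AM − 12:45 = 11:59 AM on Oct 10.
+5 hours 10 minutes → arrive 5:09 PM UTC on Oct 10.
Flight 2 in UTC: 8:58 PM − 5:45 = 3:13 PM on Oct 10.
+12 hours → arrive 3:13 AM UTC on Oct 11.
Flight 1 lands earlier by 10 hours 4 minutes.

the first, by 10 hours 4 minutes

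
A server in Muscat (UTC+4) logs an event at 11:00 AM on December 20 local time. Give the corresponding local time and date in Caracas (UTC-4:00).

In UTC: 11:00 AM − 4:00 = 7:00 AM on Dec 20.
Caracas is UTC−4:00: 7:00 AM − 4:00 = 3:00 AM on Dec 20.

3:00 AM on December 20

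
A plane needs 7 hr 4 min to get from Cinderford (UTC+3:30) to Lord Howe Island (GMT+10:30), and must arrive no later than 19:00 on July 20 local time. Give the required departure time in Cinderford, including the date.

04:56 on July 20

Target arrival in UTC: 19:00 − 10:30 = 08:30 on Jul 20.
Subtract 7 hours 4 minutes → departure 01:26 UTC on Jul 20.
Cinderford is UTC+3:30: 01:26 + 3:30 = 04:56 on Jul 20.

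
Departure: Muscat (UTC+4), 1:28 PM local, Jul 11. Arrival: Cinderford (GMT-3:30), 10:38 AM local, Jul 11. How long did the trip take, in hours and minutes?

4 hours 40 minutes

Departure in UTC: 1:28 PM − 4:00 = 9:28 AM on Jul 11.
Arrival in UTC: 10:38 AM + 3:30 = 2:08 PM on Jul 11.
Elapsed = 2:08 PM − 9:28 AM = 4 hours 40 minutes.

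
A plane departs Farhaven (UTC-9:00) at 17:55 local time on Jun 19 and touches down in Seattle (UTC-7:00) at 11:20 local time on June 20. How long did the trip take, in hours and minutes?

15 hours 25 minutes

Seattle is 2:00 ahead of Farhaven.
Clock-face elapsed time (ignoring zones) is 17 hours 25 minutes.
Actual elapsed = 17 hours 25 minutes − 2:00 = 15 hours 25 minutes.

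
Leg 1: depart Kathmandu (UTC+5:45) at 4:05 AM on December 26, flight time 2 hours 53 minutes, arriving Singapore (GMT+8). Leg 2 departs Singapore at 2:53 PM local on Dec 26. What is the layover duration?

5 hours 40 minutes

Convert departure to UTC: 4:05 AM − 5:45 = 10:20 PM UTC on Dec 25.
Add 2 hours and 53 minutes flight time → 1:13 AM UTC (Dec 26).
Singapore is UTC+8:00, so local arrival = 1:13 AM + 8:00 = 9:13 AM on Dec 26.
Layover = 2:53 PM − 9:13 AM = 5 hours 40 minutes.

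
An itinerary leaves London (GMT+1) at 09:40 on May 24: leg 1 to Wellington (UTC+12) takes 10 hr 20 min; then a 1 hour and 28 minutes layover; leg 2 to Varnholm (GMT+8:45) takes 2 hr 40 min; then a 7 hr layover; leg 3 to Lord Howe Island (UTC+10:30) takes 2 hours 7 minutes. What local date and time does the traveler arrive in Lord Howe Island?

Convert departure to UTC: 09:40 − 1:00 = 08:40 UTC on May 24.
Add 10 hours and 20 minutes leg 1 → 19:00 UTC.
Add 1 hour and 28 minutes layover in Wellington → 20:28 UTC.
Add 2 hours and 40 minutes leg 2 → 23:08 UTC.
Add 7 hours layover in Varnholm → 06:08 UTC (May 25).
Add 2 hours and 7 minutes leg 3 → 08:15 UTC.
Lord Howe Island is UTC+10:30, so local arrival = 08:15 + 10:30 = 18:45 on May 25.

18:45 on May 25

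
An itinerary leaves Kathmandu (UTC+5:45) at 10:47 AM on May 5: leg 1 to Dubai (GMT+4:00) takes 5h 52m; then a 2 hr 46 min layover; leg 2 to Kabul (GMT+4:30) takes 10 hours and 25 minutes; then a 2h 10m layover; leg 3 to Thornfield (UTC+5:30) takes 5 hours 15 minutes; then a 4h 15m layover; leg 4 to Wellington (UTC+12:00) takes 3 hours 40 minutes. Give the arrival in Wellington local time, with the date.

Convert departure to UTC: 10:47 AM − 5:45 = 5:02 AM UTC on May 5.
Add 5 hours 52 minutes leg 1 → 10:54 AM UTC.
Add 2 hours and 46 minutes layover in Dubai → 1:40 PM UTC.
Add 10 hours 25 minutes leg 2 → 12:05 AM UTC (May 6).
Add 2 hours 10 minutes layover in Kabul → 2:15 AM UTC.
Add 5 hours 15 minutes leg 3 → 7:30 AM UTC.
Add 4 hours 15 minutes layover in Thornfield → 11:45 AM UTC.
Add 3 hours and 40 minutes leg 4 → 3:25 PM UTC.
Wellington is UTC+12:00, so local arrival = 3:25 PM + 12:00 = 3:25 AM on May 7.

3:25 AM on May 7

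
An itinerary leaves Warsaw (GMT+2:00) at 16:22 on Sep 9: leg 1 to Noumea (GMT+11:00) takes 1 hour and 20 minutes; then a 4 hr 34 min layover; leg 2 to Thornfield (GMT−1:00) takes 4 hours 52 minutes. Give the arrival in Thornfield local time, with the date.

00:08 on Sep 10

Convert departure to UTC: 16:22 − 2:00 = 14:22 UTC on Sep 9.
Add 1 hour and 20 minutes leg 1 → 15:42 UTC.
Add 4 hours 34 minutes layover in Noumea → 20:16 UTC.
Add 4 hours and 52 minutes leg 2 → 01:08 UTC (Sep 10).
Thornfield is UTC−1:00, so local arrival = 01:08 − 1:00 = 00:08 on Sep 10.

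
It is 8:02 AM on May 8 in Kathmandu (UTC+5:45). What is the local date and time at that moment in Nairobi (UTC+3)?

5:17 AM on May 8

In UTC: 8:02 AM − 5:45 = 2:17 AM on May 8.
Nairobi is UTC+3:00: 2:17 AM + 3:00 = 5:17 AM on May 8.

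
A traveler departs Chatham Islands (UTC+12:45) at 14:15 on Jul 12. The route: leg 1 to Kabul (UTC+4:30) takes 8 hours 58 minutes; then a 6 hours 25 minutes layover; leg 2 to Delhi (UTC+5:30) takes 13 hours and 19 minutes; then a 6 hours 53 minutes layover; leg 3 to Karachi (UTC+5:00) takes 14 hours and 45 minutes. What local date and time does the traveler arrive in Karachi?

Convert departure to UTC: 14:15 − 12:45 = 01:30 UTC on Jul 12.
Add 8 hours and 58 minutes leg 1 → 10:28 UTC.
Add 6 hours and 25 minutes layover in Kabul → 16:53 UTC.
Add 13 hours and 19 minutes leg 2 → 06:12 UTC (Jul 13).
Add 6 hours and 53 minutes layover in Delhi → 13:05 UTC.
Add 14 hours and 45 minutes leg 3 → 03:50 UTC (Jul 14).
Karachi is UTC+5:00, so local arrival = 03:50 + 5:00 = 08:50 on Jul 14.

08:50 on July 14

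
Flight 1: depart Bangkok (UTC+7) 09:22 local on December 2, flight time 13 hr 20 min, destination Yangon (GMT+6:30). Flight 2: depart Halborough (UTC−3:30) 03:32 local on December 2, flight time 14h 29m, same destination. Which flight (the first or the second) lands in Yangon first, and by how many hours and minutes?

the first, by 5 hours 49 minutes

Flight 1 in UTC: 09:22 − 7:00 = 02:22 on Dec 2.
+13 hours 20 minutes → arrive 15:42 UTC on Dec 2.
Flight 2 in UTC: 03:32 + 3:30 = 07:02 on Dec 2.
+14 hours 29 minutes → arrive 21:31 UTC on Dec 2.
Flight 1 lands earlier by 5 hours 49 minutes.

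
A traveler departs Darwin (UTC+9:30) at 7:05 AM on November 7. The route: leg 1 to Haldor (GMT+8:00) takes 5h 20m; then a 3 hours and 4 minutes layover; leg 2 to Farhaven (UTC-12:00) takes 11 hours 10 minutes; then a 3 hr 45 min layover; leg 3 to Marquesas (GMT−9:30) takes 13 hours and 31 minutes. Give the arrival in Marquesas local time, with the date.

12:55 AM on Nov 8

Convert departure to UTC: 7:05 AM − 9:30 = 9:35 PM UTC on Nov 6.
Add 5 hours 20 minutes leg 1 → 2:55 AM UTC (Nov 7).
Add 3 hours and 4 minutes layover in Haldor → 5:59 AM UTC.
Add 11 hours and 10 minutes leg 2 → 5:09 PM UTC.
Add 3 hours 45 minutes layover in Farhaven → 8:54 PM UTC.
Add 13 hours and 31 minutes leg 3 → 10:25 AM UTC (Nov 8).
Marquesas is UTC−9:30, so local arrival = 10:25 AM − 9:30 = 12:55 AM on Nov 8.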